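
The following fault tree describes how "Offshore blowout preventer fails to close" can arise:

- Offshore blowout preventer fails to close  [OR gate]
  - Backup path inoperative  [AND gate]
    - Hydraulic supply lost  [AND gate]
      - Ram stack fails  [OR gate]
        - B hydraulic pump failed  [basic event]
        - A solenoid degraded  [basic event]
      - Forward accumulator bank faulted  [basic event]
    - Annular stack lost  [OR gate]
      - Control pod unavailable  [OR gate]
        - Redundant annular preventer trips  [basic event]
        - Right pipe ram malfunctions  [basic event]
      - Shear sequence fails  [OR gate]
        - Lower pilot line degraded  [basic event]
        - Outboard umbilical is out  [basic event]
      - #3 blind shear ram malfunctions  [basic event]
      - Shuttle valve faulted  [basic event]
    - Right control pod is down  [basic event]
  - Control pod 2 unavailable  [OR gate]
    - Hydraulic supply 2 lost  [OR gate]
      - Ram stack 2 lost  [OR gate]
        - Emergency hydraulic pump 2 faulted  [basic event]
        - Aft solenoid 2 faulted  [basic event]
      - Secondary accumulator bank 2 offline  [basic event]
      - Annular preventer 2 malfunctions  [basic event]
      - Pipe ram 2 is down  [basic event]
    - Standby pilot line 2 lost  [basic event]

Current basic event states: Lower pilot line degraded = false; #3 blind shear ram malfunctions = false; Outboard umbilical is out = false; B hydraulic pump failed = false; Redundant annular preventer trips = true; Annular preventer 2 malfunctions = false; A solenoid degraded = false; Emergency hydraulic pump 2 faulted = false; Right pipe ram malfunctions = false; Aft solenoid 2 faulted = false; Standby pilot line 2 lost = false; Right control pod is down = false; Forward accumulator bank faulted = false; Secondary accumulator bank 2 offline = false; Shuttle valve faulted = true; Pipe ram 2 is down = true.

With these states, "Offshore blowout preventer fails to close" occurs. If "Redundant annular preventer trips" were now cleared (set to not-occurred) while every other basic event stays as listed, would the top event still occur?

Counterfactual: set "Redundant annular preventer trips" to not occurred.
Ram stack fails [OR]: B hydraulic pump failed=not, A solenoid degraded=not → no input occurs → does not occur.
Hydraulic supply lost [AND]: Ram stack fails=not, Forward accumulator bank faulted=not → not all inputs occur → does not occur.
Control pod unavailable [OR]: Redundant annular preventer trips=not, Right pipe ram malfunctions=not → no input occurs → does not occur.
Shear sequence fails [OR]: Lower pilot line degraded=not, Outboard umbilical is out=not → no input occurs → does not occur.
Annular stack lost [OR]: Control pod unavailable=not, Shear sequence fails=not, #3 blind shear ram malfunctions=not, Shuttle valve faulted=occurs → at least one input occurs → occurs.
Backup path inoperative [AND]: Hydraulic supply lost=not, Annular stack lost=occurs, Right control pod is down=not → not all inputs occur → does not occur.
Ram stack 2 lost [OR]: Emergency hydraulic pump 2 faulted=not, Aft solenoid 2 faulted=not → no input occurs → does not occur.
Hydraulic supply 2 lost [OR]: Ram stack 2 lost=not, Secondary accumulator bank 2 offline=not, Annular preventer 2 malfunctions=not, Pipe ram 2 is down=occurs → at least one input occurs → occurs.
Control pod 2 unavailable [OR]: Hydraulic supply 2 lost=occurs, Standby pilot line 2 lost=not → at least one input occurs → occurs.
Offshore blowout preventer fails to close [OR]: Backup path inoperative=not, Control pod 2 unavailable=occurs → at least one input occurs → occurs.

Yes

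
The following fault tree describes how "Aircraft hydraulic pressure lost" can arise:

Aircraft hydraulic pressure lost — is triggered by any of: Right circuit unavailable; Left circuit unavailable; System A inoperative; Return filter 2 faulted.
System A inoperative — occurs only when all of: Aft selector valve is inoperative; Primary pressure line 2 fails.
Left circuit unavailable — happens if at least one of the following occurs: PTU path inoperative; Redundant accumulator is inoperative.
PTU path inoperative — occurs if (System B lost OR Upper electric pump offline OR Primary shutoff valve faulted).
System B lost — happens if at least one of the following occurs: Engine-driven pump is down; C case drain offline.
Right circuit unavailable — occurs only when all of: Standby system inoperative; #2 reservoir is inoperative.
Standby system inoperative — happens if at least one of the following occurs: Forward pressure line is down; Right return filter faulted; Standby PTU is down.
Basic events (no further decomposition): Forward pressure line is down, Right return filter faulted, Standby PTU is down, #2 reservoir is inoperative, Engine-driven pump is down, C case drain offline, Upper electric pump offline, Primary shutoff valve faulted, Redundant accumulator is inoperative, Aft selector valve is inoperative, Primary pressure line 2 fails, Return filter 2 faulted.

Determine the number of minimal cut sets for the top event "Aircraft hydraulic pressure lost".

10

Standby system inoperative [OR]: union of children's cut sets → 3 cut set(s).
Right circuit unavailable [AND]: one cut set from each child combined → 3 × 1 = 3 cut set(s).
System B lost [OR]: union of children's cut sets → 2 cut set(s).
PTU path inoperative [OR]: union of children's cut sets → 4 cut set(s).
Left circuit unavailable [OR]: union of children's cut sets → 5 cut set(s).
System A inoperative [AND]: one cut set from each child combined → 1 × 1 = 1 cut set(s).
Aircraft hydraulic pressure lost [OR]: union of children's cut sets → 10 cut set(s).
Minimal cut sets: {#2 reservoir is inoperative, Forward pressure line is down}; {#2 reservoir is inoperative, Right return filter faulted}; {#2 reservoir is inoperative, Standby PTU is down}; {Engine-driven pump is down}; {C case drain offline}; {Upper electric pump offline}; {Primary shutoff valve faulted}; {Redundant accumulator is inoperative}; {Aft selector valve is inoperative, Primary pressure line 2 fails}; {Return filter 2 faulted}.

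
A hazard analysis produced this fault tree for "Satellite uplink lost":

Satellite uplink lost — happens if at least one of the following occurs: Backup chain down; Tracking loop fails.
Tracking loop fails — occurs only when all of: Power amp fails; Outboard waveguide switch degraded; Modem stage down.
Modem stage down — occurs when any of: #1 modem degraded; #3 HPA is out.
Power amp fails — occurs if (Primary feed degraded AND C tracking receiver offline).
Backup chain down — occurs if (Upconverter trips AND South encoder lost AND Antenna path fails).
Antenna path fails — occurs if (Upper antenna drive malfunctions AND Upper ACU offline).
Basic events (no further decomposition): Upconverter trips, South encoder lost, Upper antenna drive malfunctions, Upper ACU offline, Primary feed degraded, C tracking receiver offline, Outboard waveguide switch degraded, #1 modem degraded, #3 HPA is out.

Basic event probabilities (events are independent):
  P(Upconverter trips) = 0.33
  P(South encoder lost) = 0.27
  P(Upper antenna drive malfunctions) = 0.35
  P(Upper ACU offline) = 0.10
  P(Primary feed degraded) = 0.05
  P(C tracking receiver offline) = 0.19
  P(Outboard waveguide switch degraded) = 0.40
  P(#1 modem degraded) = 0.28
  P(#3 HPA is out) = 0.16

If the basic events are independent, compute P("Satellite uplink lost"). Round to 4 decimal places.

P(Antenna path fails) [AND] = 0.35 × 0.10 = 0.035000
P(Backup chain down) [AND] = 0.33 × 0.27 × 0.035000 = 0.003119
P(Power amp fails) [AND] = 0.05 × 0.19 = 0.009500
P(Modem stage down) [OR] = 1 − (1−0.28) × (1−0.16) = 0.395200
P(Tracking loop fails) [AND] = 0.009500 × 0.40 × 0.395200 = 0.001502
P(Satellite uplink lost) [OR] = 1 − (1−0.003119) × (1−0.001502) = 0.004616
Rounded to 4 decimal places: P(Satellite uplink lost) ≈ 0.0046.

0.0046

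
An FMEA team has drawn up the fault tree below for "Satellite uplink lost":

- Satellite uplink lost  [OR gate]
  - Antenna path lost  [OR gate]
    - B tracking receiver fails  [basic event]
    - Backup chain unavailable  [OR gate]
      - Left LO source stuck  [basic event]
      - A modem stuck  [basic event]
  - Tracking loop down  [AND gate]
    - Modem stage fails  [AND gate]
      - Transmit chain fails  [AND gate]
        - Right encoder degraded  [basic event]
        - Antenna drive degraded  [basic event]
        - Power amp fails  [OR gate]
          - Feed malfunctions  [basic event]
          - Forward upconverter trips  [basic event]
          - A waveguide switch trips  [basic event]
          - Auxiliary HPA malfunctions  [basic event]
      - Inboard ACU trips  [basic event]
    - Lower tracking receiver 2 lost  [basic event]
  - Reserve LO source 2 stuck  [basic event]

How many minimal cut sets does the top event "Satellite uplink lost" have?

Backup chain unavailable [OR]: union of children's cut sets → 2 cut set(s).
Antenna path lost [OR]: union of children's cut sets → 3 cut set(s).
Power amp fails [OR]: union of children's cut sets → 4 cut set(s).
Transmit chain fails [AND]: one cut set from each child combined → 1 × 1 × 4 = 4 cut set(s).
Modem stage fails [AND]: one cut set from each child combined → 4 × 1 = 4 cut set(s).
Tracking loop down [AND]: one cut set from each child combined → 4 × 1 = 4 cut set(s).
Satellite uplink lost [OR]: union of children's cut sets → 8 cut set(s).
Minimal cut sets: {B tracking receiver fails}; {Left LO source stuck}; {A modem stuck}; {Antenna drive degraded, Feed malfunctions, Inboard ACU trips, Lower tracking receiver 2 lost, Right encoder degraded}; {Antenna drive degraded, Forward upconverter trips, Inboard ACU trips, Lower tracking receiver 2 lost, Right encoder degraded}; {A waveguide switch trips, Antenna drive degraded, Inboard ACU trips, Lower tracking receiver 2 lost, Right encoder degraded}; {Antenna drive degraded, Auxiliary HPA malfunctions, Inboard ACU trips, Lower tracking receiver 2 lost, Right encoder degraded}; {Reserve LO source 2 stuck}.

8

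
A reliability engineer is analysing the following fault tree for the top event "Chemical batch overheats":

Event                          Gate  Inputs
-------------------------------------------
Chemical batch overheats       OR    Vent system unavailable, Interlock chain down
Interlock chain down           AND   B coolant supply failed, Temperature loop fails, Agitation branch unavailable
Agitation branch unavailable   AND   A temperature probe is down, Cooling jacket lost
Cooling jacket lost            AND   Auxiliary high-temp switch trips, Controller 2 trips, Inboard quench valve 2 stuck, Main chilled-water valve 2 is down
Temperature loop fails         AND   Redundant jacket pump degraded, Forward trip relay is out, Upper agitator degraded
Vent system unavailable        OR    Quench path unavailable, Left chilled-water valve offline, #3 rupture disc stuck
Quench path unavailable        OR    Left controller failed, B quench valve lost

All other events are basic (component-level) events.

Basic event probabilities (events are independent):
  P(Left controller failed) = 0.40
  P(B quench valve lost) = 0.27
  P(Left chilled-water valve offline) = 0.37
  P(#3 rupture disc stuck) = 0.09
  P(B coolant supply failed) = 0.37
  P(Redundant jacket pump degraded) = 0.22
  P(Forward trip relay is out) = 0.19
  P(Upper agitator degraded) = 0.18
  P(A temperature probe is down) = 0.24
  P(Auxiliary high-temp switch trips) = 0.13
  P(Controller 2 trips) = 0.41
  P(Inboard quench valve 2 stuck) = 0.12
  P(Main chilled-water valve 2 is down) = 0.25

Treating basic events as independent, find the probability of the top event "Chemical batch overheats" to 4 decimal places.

P(Quench path unavailable) [OR] = 1 − (1−0.40) × (1−0.27) = 0.562000
P(Vent system unavailable) [OR] = 1 − (1−0.562000) × (1−0.37) × (1−0.09) = 0.748895
P(Temperature loop fails) [AND] = 0.22 × 0.19 × 0.18 = 0.007524
P(Cooling jacket lost) [AND] = 0.13 × 0.41 × 0.12 × 0.25 = 0.001599
P(Agitation branch unavailable) [AND] = 0.24 × 0.001599 = 0.000384
P(Interlock chain down) [AND] = 0.37 × 0.007524 × 0.000384 = 0.000001
P(Chemical batch overheats) [OR] = 1 − (1−0.748895) × (1−0.000001) = 0.748895
Rounded to 4 decimal places: P(Chemical batch overheats) ≈ 0.7489.

0.7489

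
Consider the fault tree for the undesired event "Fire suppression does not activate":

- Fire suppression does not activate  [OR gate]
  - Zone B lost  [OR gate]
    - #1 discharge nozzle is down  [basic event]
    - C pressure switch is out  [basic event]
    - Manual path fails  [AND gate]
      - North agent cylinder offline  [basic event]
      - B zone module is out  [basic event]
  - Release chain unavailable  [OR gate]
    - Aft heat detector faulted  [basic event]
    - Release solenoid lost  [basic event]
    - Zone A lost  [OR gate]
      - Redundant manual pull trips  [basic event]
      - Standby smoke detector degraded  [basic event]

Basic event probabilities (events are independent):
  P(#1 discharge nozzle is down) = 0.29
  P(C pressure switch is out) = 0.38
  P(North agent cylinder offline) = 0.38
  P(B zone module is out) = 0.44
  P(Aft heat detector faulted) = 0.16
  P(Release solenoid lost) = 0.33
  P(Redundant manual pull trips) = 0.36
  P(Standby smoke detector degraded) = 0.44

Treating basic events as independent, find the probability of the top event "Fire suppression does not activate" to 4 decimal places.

0.9261

P(Manual path fails) [AND] = 0.38 × 0.44 = 0.167200
P(Zone B lost) [OR] = 1 − (1−0.29) × (1−0.38) × (1−0.167200) = 0.633401
P(Zone A lost) [OR] = 1 − (1−0.36) × (1−0.44) = 0.641600
P(Release chain unavailable) [OR] = 1 − (1−0.16) × (1−0.33) × (1−0.641600) = 0.798292
P(Fire suppression does not activate) [OR] = 1 − (1−0.633401) × (1−0.798292) = 0.926054
Rounded to 4 decimal places: P(Fire suppression does not activate) ≈ 0.9261.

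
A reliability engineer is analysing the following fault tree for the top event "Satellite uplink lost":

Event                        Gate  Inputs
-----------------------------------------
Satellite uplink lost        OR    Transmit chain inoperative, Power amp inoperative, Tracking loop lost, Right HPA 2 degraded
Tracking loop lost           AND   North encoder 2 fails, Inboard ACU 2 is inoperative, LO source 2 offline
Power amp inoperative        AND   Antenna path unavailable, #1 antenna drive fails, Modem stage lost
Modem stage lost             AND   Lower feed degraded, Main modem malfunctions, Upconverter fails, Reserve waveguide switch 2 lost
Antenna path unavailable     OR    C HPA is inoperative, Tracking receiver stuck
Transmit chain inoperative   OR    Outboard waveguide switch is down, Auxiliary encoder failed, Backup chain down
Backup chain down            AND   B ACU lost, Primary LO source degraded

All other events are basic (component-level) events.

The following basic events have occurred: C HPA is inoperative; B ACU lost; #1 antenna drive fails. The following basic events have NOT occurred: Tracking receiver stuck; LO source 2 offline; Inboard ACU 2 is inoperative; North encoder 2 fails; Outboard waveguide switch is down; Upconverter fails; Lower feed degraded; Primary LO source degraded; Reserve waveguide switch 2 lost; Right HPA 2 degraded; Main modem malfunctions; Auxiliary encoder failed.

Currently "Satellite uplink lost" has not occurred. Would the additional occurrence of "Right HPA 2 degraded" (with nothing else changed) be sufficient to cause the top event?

Yes

Counterfactual: set "Right HPA 2 degraded" to occurred.
Backup chain down [AND]: B ACU lost=occurs, Primary LO source degraded=not → not all inputs occur → does not occur.
Transmit chain inoperative [OR]: Outboard waveguide switch is down=not, Auxiliary encoder failed=not, Backup chain down=not → no input occurs → does not occur.
Antenna path unavailable [OR]: C HPA is inoperative=occurs, Tracking receiver stuck=not → at least one input occurs → occurs.
Modem stage lost [AND]: Lower feed degraded=not, Main modem malfunctions=not, Upconverter fails=not, Reserve waveguide switch 2 lost=not → not all inputs occur → does not occur.
Power amp inoperative [AND]: Antenna path unavailable=occurs, #1 antenna drive fails=occurs, Modem stage lost=not → not all inputs occur → does not occur.
Tracking loop lost [AND]: North encoder 2 fails=not, Inboard ACU 2 is inoperative=not, LO source 2 offline=not → not all inputs occur → does not occur.
Satellite uplink lost [OR]: Transmit chain inoperative=not, Power amp inoperative=not, Tracking loop lost=not, Right HPA 2 degraded=occurs → at least one input occurs → occurs.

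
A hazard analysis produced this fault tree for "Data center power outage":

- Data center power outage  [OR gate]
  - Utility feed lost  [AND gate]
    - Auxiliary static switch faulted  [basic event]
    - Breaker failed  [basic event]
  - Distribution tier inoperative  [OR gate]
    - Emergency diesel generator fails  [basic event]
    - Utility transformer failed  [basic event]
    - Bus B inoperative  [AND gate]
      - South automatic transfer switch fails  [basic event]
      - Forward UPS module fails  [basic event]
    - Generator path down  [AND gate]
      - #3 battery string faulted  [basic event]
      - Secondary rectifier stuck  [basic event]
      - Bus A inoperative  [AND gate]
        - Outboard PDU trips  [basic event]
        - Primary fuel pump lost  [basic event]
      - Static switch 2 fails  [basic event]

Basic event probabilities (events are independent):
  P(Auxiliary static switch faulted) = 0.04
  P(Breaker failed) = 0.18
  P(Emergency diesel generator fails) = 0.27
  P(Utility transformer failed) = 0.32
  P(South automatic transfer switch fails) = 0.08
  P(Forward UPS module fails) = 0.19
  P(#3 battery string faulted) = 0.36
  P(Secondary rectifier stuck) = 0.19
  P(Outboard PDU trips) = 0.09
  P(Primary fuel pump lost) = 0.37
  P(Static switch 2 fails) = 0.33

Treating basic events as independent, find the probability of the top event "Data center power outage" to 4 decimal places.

P(Utility feed lost) [AND] = 0.04 × 0.18 = 0.007200
P(Bus B inoperative) [AND] = 0.08 × 0.19 = 0.015200
P(Bus A inoperative) [AND] = 0.09 × 0.37 = 0.033300
P(Generator path down) [AND] = 0.36 × 0.19 × 0.033300 × 0.33 = 0.000752
P(Distribution tier inoperative) [OR] = 1 − (1−0.27) × (1−0.32) × (1−0.015200) × (1−0.000752) = 0.511513
P(Data center power outage) [OR] = 1 − (1−0.007200) × (1−0.511513) = 0.515030
Rounded to 4 decimal places: P(Data center power outage) ≈ 0.5150.

0.5150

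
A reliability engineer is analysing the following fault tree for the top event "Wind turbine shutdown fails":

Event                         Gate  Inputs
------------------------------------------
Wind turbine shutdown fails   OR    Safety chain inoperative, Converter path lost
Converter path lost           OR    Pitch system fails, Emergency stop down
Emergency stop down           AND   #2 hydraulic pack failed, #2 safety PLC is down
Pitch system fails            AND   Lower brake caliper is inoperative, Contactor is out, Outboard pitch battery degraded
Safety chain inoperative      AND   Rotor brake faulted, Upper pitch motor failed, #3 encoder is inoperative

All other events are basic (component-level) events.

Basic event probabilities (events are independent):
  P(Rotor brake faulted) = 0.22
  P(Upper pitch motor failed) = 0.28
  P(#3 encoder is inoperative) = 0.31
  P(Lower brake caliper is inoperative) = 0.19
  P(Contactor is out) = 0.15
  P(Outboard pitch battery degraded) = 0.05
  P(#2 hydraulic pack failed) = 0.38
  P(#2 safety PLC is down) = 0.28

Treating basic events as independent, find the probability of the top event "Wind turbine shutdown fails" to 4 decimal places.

0.1247

P(Safety chain inoperative) [AND] = 0.22 × 0.28 × 0.31 = 0.019096
P(Pitch system fails) [AND] = 0.19 × 0.15 × 0.05 = 0.001425
P(Emergency stop down) [AND] = 0.38 × 0.28 = 0.106400
P(Converter path lost) [OR] = 1 − (1−0.001425) × (1−0.106400) = 0.107673
P(Wind turbine shutdown fails) [OR] = 1 − (1−0.019096) × (1−0.107673) = 0.124713
Rounded to 4 decimal places: P(Wind turbine shutdown fails) ≈ 0.1247.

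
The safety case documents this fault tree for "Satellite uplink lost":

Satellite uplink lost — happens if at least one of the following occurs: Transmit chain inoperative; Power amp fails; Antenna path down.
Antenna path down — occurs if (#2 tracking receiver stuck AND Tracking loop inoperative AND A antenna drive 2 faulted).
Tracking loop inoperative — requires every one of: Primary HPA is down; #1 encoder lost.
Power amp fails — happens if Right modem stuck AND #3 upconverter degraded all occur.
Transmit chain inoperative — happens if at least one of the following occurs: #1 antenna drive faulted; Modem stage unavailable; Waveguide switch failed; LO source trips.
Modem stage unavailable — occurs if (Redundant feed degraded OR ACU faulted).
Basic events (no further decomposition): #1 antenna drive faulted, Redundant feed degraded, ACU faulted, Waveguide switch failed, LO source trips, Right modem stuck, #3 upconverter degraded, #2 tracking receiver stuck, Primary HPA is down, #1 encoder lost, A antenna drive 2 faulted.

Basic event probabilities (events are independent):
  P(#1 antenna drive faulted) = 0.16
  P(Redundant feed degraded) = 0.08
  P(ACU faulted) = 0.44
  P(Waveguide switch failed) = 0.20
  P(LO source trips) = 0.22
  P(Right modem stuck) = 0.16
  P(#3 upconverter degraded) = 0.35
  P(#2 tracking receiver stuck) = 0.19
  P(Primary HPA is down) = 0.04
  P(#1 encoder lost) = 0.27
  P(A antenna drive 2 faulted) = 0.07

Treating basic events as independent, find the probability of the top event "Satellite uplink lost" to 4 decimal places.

0.7451

P(Modem stage unavailable) [OR] = 1 − (1−0.08) × (1−0.44) = 0.484800
P(Transmit chain inoperative) [OR] = 1 − (1−0.16) × (1−0.484800) × (1−0.20) × (1−0.22) = 0.729953
P(Power amp fails) [AND] = 0.16 × 0.35 = 0.056000
P(Tracking loop inoperative) [AND] = 0.04 × 0.27 = 0.010800
P(Antenna path down) [AND] = 0.19 × 0.010800 × 0.07 = 0.000144
P(Satellite uplink lost) [OR] = 1 − (1−0.729953) × (1−0.056000) × (1−0.000144) = 0.745112
Rounded to 4 decimal places: P(Satellite uplink lost) ≈ 0.7451.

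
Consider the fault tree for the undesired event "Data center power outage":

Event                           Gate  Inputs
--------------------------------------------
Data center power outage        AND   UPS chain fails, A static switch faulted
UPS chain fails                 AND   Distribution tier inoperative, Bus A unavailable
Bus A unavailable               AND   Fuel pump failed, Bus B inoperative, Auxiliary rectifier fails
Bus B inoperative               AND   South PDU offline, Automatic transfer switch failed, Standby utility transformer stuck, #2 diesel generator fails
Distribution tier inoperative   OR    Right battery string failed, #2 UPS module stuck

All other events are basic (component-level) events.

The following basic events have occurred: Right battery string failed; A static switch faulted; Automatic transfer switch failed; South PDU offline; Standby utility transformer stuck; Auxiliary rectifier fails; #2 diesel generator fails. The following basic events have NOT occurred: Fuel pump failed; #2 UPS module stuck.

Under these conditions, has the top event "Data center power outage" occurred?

Distribution tier inoperative [OR]: Right battery string failed=occurs, #2 UPS module stuck=not → at least one input occurs → occurs.
Bus B inoperative [AND]: South PDU offline=occurs, Automatic transfer switch failed=occurs, Standby utility transformer stuck=occurs, #2 diesel generator fails=occurs → all inputs occur → occurs.
Bus A unavailable [AND]: Fuel pump failed=not, Bus B inoperative=occurs, Auxiliary rectifier fails=occurs → not all inputs occur → does not occur.
UPS chain fails [AND]: Distribution tier inoperative=occurs, Bus A unavailable=not → not all inputs occur → does not occur.
Data center power outage [AND]: UPS chain fails=not, A static switch faulted=occurs → not all inputs occur → does not occur.

No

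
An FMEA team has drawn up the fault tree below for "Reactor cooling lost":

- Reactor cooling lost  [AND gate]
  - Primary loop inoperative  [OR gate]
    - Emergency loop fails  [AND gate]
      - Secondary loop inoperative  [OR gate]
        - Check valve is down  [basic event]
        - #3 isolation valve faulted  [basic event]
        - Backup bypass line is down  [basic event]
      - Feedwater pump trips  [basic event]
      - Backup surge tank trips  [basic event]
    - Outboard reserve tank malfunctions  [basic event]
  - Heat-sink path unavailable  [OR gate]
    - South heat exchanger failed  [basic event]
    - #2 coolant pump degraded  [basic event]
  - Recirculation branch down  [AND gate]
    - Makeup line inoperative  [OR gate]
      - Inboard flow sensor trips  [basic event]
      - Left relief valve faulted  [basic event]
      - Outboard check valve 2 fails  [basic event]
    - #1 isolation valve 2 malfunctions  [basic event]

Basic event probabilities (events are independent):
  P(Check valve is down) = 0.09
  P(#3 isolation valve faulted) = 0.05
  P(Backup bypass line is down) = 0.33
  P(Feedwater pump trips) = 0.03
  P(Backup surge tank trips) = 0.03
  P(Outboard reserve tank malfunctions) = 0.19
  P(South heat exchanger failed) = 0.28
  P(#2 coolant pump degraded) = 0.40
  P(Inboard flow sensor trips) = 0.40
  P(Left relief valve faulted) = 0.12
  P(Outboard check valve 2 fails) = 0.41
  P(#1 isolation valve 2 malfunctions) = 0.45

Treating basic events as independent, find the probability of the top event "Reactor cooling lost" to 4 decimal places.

P(Secondary loop inoperative) [OR] = 1 − (1−0.09) × (1−0.05) × (1−0.33) = 0.420785
P(Emergency loop fails) [AND] = 0.420785 × 0.03 × 0.03 = 0.000379
P(Primary loop inoperative) [OR] = 1 − (1−0.000379) × (1−0.19) = 0.190307
P(Heat-sink path unavailable) [OR] = 1 − (1−0.28) × (1−0.40) = 0.568000
P(Makeup line inoperative) [OR] = 1 − (1−0.40) × (1−0.12) × (1−0.41) = 0.688480
P(Recirculation branch down) [AND] = 0.688480 × 0.45 = 0.309816
P(Reactor cooling lost) [AND] = 0.190307 × 0.568000 × 0.309816 = 0.033489
Rounded to 4 decimal places: P(Reactor cooling lost) ≈ 0.0335.

0.0335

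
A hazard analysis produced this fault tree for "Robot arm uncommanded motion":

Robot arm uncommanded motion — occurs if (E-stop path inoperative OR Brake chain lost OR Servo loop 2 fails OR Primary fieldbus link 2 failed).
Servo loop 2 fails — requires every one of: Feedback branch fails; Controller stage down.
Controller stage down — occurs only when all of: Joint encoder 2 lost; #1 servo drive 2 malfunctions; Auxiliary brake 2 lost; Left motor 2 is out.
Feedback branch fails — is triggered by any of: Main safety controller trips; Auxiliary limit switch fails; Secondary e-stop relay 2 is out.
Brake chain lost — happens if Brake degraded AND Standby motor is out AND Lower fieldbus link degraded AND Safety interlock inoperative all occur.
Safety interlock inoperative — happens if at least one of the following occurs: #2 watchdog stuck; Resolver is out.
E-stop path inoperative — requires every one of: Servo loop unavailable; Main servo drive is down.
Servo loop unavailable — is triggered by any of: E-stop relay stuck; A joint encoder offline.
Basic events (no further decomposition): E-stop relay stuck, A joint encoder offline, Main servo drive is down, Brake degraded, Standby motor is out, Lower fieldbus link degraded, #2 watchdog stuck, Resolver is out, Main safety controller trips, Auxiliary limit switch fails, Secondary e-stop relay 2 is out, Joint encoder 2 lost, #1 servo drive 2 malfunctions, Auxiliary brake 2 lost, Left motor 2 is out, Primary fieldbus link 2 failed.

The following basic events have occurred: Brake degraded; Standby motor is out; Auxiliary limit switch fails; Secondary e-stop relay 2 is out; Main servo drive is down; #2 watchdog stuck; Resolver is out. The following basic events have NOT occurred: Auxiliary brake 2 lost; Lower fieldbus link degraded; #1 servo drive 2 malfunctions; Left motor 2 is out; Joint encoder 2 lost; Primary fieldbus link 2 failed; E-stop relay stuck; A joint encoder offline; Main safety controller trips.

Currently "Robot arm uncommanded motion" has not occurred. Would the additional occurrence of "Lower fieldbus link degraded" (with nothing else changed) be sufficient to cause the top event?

Yes

Counterfactual: set "Lower fieldbus link degraded" to occurred.
Servo loop unavailable [OR]: E-stop relay stuck=not, A joint encoder offline=not → no input occurs → does not occur.
E-stop path inoperative [AND]: Servo loop unavailable=not, Main servo drive is down=occurs → not all inputs occur → does not occur.
Safety interlock inoperative [OR]: #2 watchdog stuck=occurs, Resolver is out=occurs → at least one input occurs → occurs.
Brake chain lost [AND]: Brake degraded=occurs, Standby motor is out=occurs, Lower fieldbus link degraded=occurs, Safety interlock inoperative=occurs → all inputs occur → occurs.
Feedback branch fails [OR]: Main safety controller trips=not, Auxiliary limit switch fails=occurs, Secondary e-stop relay 2 is out=occurs → at least one input occurs → occurs.
Controller stage down [AND]: Joint encoder 2 lost=not, #1 servo drive 2 malfunctions=not, Auxiliary brake 2 lost=not, Left motor 2 is out=not → not all inputs occur → does not occur.
Servo loop 2 fails [AND]: Feedback branch fails=occurs, Controller stage down=not → not all inputs occur → does not occur.
Robot arm uncommanded motion [OR]: E-stop path inoperative=not, Brake chain lost=occurs, Servo loop 2 fails=not, Primary fieldbus link 2 failed=not → at least one input occurs → occurs.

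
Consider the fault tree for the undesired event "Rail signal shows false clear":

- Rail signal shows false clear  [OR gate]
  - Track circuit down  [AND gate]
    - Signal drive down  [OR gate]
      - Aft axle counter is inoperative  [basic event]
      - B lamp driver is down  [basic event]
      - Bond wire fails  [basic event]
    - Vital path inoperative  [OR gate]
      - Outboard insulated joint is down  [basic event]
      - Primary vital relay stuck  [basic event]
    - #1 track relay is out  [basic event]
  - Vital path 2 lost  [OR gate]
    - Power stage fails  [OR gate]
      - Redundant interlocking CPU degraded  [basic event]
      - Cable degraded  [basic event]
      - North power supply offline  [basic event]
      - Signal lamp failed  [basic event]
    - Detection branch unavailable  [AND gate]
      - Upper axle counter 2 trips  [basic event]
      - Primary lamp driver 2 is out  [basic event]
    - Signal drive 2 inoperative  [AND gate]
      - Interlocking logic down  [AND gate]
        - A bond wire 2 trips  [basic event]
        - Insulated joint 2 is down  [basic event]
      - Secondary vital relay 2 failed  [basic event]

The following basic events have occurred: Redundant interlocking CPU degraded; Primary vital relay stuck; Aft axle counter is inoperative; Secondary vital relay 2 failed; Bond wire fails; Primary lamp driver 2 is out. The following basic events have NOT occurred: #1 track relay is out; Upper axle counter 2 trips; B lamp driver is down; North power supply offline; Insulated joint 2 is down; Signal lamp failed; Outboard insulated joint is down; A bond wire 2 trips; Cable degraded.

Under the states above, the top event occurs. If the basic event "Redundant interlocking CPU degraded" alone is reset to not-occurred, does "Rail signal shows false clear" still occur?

Counterfactual: set "Redundant interlocking CPU degraded" to not occurred.
Signal drive down [OR]: Aft axle counter is inoperative=occurs, B lamp driver is down=not, Bond wire fails=occurs → at least one input occurs → occurs.
Vital path inoperative [OR]: Outboard insulated joint is down=not, Primary vital relay stuck=occurs → at least one input occurs → occurs.
Track circuit down [AND]: Signal drive down=occurs, Vital path inoperative=occurs, #1 track relay is out=not → not all inputs occur → does not occur.
Power stage fails [OR]: Redundant interlocking CPU degraded=not, Cable degraded=not, North power supply offline=not, Signal lamp failed=not → no input occurs → does not occur.
Detection branch unavailable [AND]: Upper axle counter 2 trips=not, Primary lamp driver 2 is out=occurs → not all inputs occur → does not occur.
Interlocking logic down [AND]: A bond wire 2 trips=not, Insulated joint 2 is down=not → not all inputs occur → does not occur.
Signal drive 2 inoperative [AND]: Interlocking logic down=not, Secondary vital relay 2 failed=occurs → not all inputs occur → does not occur.
Vital path 2 lost [OR]: Power stage fails=not, Detection branch unavailable=not, Signal drive 2 inoperative=not → no input occurs → does not occur.
Rail signal shows false clear [OR]: Track circuit down=not, Vital path 2 lost=not → no input occurs → does not occur.

No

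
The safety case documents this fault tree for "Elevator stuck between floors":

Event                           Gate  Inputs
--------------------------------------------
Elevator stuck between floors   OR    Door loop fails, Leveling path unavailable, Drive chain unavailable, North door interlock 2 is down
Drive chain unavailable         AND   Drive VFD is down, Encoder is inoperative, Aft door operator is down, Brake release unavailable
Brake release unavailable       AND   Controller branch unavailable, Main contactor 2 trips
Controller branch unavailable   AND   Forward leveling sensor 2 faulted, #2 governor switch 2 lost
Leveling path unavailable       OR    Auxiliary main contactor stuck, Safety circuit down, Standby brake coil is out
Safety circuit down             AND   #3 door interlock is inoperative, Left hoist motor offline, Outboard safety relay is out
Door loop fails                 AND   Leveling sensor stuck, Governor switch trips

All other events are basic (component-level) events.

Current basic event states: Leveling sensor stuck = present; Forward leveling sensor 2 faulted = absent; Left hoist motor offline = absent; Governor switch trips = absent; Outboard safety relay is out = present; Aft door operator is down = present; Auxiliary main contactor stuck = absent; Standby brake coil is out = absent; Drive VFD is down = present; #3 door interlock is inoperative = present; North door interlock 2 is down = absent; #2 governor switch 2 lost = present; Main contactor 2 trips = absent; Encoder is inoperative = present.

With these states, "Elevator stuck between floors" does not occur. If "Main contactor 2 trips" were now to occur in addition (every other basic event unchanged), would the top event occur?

Counterfactual: set "Main contactor 2 trips" to occurred.
Door loop fails [AND]: Leveling sensor stuck=occurs, Governor switch trips=not → not all inputs occur → does not occur.
Safety circuit down [AND]: #3 door interlock is inoperative=occurs, Left hoist motor offline=not, Outboard safety relay is out=occurs → not all inputs occur → does not occur.
Leveling path unavailable [OR]: Auxiliary main contactor stuck=not, Safety circuit down=not, Standby brake coil is out=not → no input occurs → does not occur.
Controller branch unavailable [AND]: Forward leveling sensor 2 faulted=not, #2 governor switch 2 lost=occurs → not all inputs occur → does not occur.
Brake release unavailable [AND]: Controller branch unavailable=not, Main contactor 2 trips=occurs → not all inputs occur → does not occur.
Drive chain unavailable [AND]: Drive VFD is down=occurs, Encoder is inoperative=occurs, Aft door operator is down=occurs, Brake release unavailable=not → not all inputs occur → does not occur.
Elevator stuck between floors [OR]: Door loop fails=not, Leveling path unavailable=not, Drive chain unavailable=not, North door interlock 2 is down=not → no input occurs → does not occur.

No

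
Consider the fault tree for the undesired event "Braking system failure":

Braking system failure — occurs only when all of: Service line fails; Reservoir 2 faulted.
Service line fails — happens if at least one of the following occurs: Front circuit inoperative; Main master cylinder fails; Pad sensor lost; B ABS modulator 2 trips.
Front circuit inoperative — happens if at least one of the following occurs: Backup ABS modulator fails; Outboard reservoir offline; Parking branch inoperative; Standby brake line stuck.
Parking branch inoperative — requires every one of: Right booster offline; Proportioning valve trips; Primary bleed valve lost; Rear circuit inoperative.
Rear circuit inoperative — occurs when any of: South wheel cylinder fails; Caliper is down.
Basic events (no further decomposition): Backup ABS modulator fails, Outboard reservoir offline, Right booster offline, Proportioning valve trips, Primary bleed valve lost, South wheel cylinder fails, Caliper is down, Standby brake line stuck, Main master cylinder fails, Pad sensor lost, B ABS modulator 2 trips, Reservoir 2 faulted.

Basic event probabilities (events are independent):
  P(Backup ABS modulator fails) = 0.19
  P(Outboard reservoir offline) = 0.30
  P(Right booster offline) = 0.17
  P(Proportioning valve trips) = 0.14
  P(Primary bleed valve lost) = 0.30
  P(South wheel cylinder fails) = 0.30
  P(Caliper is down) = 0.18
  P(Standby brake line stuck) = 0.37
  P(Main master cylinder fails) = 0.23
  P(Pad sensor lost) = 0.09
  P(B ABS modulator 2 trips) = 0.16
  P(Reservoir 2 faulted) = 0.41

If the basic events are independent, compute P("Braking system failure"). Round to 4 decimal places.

0.3241

P(Rear circuit inoperative) [OR] = 1 − (1−0.30) × (1−0.18) = 0.426000
P(Parking branch inoperative) [AND] = 0.17 × 0.14 × 0.30 × 0.426000 = 0.003042
P(Front circuit inoperative) [OR] = 1 − (1−0.19) × (1−0.30) × (1−0.003042) × (1−0.37) = 0.643877
P(Service line fails) [OR] = 1 − (1−0.643877) × (1−0.23) × (1−0.09) × (1−0.16) = 0.790390
P(Braking system failure) [AND] = 0.790390 × 0.41 = 0.324060
Rounded to 4 decimal places: P(Braking system failure) ≈ 0.3241.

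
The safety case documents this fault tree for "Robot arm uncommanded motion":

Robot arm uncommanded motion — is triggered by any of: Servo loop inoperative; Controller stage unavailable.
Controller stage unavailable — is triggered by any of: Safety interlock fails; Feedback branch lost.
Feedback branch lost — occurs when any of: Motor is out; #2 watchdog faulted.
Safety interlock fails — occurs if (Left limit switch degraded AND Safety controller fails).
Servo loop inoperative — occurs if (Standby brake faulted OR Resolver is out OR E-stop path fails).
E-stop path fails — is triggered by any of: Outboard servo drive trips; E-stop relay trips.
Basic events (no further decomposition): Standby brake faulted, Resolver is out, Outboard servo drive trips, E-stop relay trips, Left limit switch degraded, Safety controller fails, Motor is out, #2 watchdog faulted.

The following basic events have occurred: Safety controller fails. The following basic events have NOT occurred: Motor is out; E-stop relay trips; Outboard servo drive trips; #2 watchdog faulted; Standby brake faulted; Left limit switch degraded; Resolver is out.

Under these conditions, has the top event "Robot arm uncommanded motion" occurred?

E-stop path fails [OR]: Outboard servo drive trips=not, E-stop relay trips=not → no input occurs → does not occur.
Servo loop inoperative [OR]: Standby brake faulted=not, Resolver is out=not, E-stop path fails=not → no input occurs → does not occur.
Safety interlock fails [AND]: Left limit switch degraded=not, Safety controller fails=occurs → not all inputs occur → does not occur.
Feedback branch lost [OR]: Motor is out=not, #2 watchdog faulted=not → no input occurs → does not occur.
Controller stage unavailable [OR]: Safety interlock fails=not, Feedback branch lost=not → no input occurs → does not occur.
Robot arm uncommanded motion [OR]: Servo loop inoperative=not, Controller stage unavailable=not → no input occurs → does not occur.

No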